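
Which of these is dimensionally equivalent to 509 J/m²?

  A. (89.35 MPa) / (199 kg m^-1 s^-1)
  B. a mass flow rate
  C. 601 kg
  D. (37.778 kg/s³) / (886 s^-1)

Reference: J·m⁻² = N·m·m⁻² = kg·s⁻².
Each option:
  A. [kg·m⁻¹·s⁻²] / [kg·m⁻¹·s⁻¹] = s⁻¹
  B. [mass flow rate] = kg·s⁻¹
  C. kg
  D. [kg·s⁻³] / [s⁻¹] = kg·s⁻²  ← same
Only D. matches kg·s⁻².

D.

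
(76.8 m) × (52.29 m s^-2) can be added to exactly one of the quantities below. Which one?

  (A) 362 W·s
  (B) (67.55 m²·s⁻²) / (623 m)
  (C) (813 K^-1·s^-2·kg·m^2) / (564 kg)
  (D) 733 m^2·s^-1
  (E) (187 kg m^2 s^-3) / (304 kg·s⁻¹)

Reference: [m] · [m·s⁻²] = m²·s⁻².
Each option:
  (A) W·s = J·s⁻¹·s = kg·m²·s⁻²
  (B) [m²·s⁻²] / [m] = m·s⁻²
  (C) [kg·m²·s⁻²·K⁻¹] / [kg] = m²·s⁻²·K⁻¹
  (D) m²·s⁻¹
  (E) [kg·m²·s⁻³] / [kg·s⁻¹] = m²·s⁻²  ← same
Only (E) matches m²·s⁻².

(E)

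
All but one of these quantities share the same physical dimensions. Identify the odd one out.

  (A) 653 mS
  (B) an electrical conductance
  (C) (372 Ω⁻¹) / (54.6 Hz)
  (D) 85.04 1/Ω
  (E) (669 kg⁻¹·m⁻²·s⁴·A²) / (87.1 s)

(C)

Reduce each to base SI dimensions:
  (A) S = Ω⁻¹ = kg⁻¹·m⁻²·s³·A²
  (B) [electrical conductance] = kg⁻¹·m⁻²·s³·A²
  (C) [kg⁻¹·m⁻²·s³·A²] / [s⁻¹] = kg⁻¹·m⁻²·s⁴·A²
  (D) Ω⁻¹ = (V·A⁻¹)⁻¹ = kg⁻¹·m⁻²·s³·A²
  (E) [kg⁻¹·m⁻²·s⁴·A²] / [s] = kg⁻¹·m⁻²·s³·A²
All reduce to kg⁻¹·m⁻²·s³·A² except (C), which is kg⁻¹·m⁻²·s⁴·A².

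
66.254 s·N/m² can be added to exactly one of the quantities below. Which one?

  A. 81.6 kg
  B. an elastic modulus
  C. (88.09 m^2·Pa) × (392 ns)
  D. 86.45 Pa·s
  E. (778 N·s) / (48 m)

D.

Reference: N·s·m⁻² = kg·m·s⁻²·s·m⁻² = kg·m⁻¹·s⁻¹.
Each option:
  A. kg
  B. [elastic modulus] = kg·m⁻¹·s⁻²
  C. [kg·m·s⁻²] · [s] = kg·m·s⁻¹
  D. Pa·s = N·m⁻²·s = kg·m⁻¹·s⁻¹  ← same
  E. [kg·m·s⁻¹] / [m] = kg·s⁻¹
Only D. matches kg·m⁻¹·s⁻¹.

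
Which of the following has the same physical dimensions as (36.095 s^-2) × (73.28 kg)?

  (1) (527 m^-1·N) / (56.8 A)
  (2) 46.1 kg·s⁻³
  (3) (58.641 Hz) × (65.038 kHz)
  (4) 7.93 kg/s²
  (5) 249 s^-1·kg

Reference: [s⁻²] · [kg] = kg·s⁻².
Each option:
  (1) [kg·s⁻²] / [A] = kg·s⁻²·A⁻¹
  (2) kg·s⁻³
  (3) [s⁻¹] · [s⁻¹] = s⁻²
  (4) kg·s⁻²  ← same
  (5) kg·s⁻¹
Only (4) matches kg·s⁻².

(4)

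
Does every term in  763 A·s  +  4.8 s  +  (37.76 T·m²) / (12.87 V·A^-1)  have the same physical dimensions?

Reduce each to base SI dimensions:
  763 A·s:  A·s = s·A
  4.8 s:  s
  (37.76 T·m²) / (12.87 V·A^-1):  [kg·m²·s⁻²·A⁻¹] / [kg·m²·s⁻³·A⁻²] = s·A
The terms do not share a single dimension (s vs s·A).

No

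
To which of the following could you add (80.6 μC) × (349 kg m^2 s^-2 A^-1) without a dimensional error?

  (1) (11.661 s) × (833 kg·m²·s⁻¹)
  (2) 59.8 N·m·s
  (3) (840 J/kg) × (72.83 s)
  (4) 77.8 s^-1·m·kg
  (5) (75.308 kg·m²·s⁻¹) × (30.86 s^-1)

Reference: [s·A] · [kg·m²·s⁻²·A⁻¹] = kg·m²·s⁻¹.
Each option:
  (1) [s] · [kg·m²·s⁻¹] = kg·m²
  (2) N·m·s = kg·m·s⁻²·m·s = kg·m²·s⁻¹  ← same
  (3) [m²·s⁻²] · [s] = m²·s⁻¹
  (4) kg·m·s⁻¹
  (5) [kg·m²·s⁻¹] · [s⁻¹] = kg·m²·s⁻²
Only (2) matches kg·m²·s⁻¹.

(2)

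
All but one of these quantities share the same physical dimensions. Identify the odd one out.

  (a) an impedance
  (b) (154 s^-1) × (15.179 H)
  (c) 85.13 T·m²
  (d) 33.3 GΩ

(c)

Dimensions:
  (a) [impedance] = kg·m²·s⁻³·A⁻²
  (b) [s⁻¹] · [kg·m²·s⁻²·A⁻²] = kg·m²·s⁻³·A⁻²
  (c) T·m² = Wb·m⁻²·m² = kg·m²·s⁻²·A⁻¹
  (d) Ω = V·A⁻¹ = kg·m²·s⁻³·A⁻²
All reduce to kg·m²·s⁻³·A⁻² except (c), which is kg·m²·s⁻²·A⁻¹.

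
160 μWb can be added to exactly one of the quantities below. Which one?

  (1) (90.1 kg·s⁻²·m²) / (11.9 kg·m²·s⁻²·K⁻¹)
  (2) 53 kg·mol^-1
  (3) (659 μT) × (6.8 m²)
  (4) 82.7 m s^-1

Reference: Wb = V·s = kg·m²·s⁻²·A⁻¹.
Each option:
  (1) [kg·m²·s⁻²] / [kg·m²·s⁻²·K⁻¹] = K
  (2) kg·mol⁻¹
  (3) [kg·s⁻²·A⁻¹] · [m²] = kg·m²·s⁻²·A⁻¹  ← same
  (4) m·s⁻¹
Only (3) matches kg·m²·s⁻²·A⁻¹.

(3)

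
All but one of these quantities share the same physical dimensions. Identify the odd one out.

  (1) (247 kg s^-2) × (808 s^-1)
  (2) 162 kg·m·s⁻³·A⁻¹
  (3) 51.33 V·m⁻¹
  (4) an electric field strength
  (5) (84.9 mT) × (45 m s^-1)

In SI base units:
  (1) [kg·s⁻²] · [s⁻¹] = kg·s⁻³
  (2) kg·m·s⁻³·A⁻¹
  (3) V·m⁻¹ = J·C⁻¹·m⁻¹ = kg·m·s⁻³·A⁻¹
  (4) [electric field strength] = kg·m·s⁻³·A⁻¹
  (5) [kg·s⁻²·A⁻¹] · [m·s⁻¹] = kg·m·s⁻³·A⁻¹
All reduce to kg·m·s⁻³·A⁻¹ except (1), which is kg·s⁻³.

(1)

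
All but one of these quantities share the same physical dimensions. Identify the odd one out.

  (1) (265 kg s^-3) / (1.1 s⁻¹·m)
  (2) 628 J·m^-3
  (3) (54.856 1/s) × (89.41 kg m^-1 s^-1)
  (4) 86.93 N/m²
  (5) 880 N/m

(5)

Expand each in SI base units:
  (1) [kg·s⁻³] / [m·s⁻¹] = kg·m⁻¹·s⁻²
  (2) J·m⁻³ = N·m·m⁻³ = kg·m⁻¹·s⁻²
  (3) [s⁻¹] · [kg·m⁻¹·s⁻¹] = kg·m⁻¹·s⁻²
  (4) N·m⁻² = kg·m·s⁻²·m⁻² = kg·m⁻¹·s⁻²
  (5) N·m⁻¹ = kg·m·s⁻²·m⁻¹ = kg·s⁻²
All reduce to kg·m⁻¹·s⁻² except (5), which is kg·s⁻².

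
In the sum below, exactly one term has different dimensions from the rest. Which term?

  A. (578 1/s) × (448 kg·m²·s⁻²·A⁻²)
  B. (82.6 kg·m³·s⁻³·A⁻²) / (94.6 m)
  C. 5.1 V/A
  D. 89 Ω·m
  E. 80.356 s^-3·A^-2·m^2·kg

Expand each in SI base units:
  A. [s⁻¹] · [kg·m²·s⁻²·A⁻²] = kg·m²·s⁻³·A⁻²
  B. [kg·m³·s⁻³·A⁻²] / [m] = kg·m²·s⁻³·A⁻²
  C. V·A⁻¹ = J·C⁻¹·A⁻¹ = kg·m²·s⁻³·A⁻²
  D. Ω·m = V·A⁻¹·m = kg·m³·s⁻³·A⁻²
  E. kg·m²·s⁻³·A⁻²
All reduce to kg·m²·s⁻³·A⁻² except D., which is kg·m³·s⁻³·A⁻².

D.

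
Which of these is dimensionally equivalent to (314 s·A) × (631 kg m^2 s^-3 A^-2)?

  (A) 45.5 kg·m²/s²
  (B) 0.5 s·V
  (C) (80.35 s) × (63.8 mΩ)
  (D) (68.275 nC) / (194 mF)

Reference: [s·A] · [kg·m²·s⁻³·A⁻²] = kg·m²·s⁻²·A⁻¹.
Each option:
  (A) kg·m²·s⁻²
  (B) V·s = J·C⁻¹·s = kg·m²·s⁻²·A⁻¹  ← same
  (C) [s] · [kg·m²·s⁻³·A⁻²] = kg·m²·s⁻²·A⁻²
  (D) [s·A] / [kg⁻¹·m⁻²·s⁴·A²] = kg·m²·s⁻³·A⁻¹
Only (B) matches kg·m²·s⁻²·A⁻¹.

(B)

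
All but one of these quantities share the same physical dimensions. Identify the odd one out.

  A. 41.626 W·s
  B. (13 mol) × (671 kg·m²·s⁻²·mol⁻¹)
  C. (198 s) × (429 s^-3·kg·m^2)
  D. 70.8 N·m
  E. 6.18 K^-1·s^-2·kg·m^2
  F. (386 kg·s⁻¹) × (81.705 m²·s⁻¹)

Reduce each to base SI dimensions:
  A. W·s = J·s⁻¹·s = kg·m²·s⁻²
  B. [mol] · [kg·m²·s⁻²·mol⁻¹] = kg·m²·s⁻²
  C. [s] · [kg·m²·s⁻³] = kg·m²·s⁻²
  D. N·m = kg·m·s⁻²·m = kg·m²·s⁻²
  E. kg·m²·s⁻²·K⁻¹
  F. [kg·s⁻¹] · [m²·s⁻¹] = kg·m²·s⁻²
All reduce to kg·m²·s⁻² except E., which is kg·m²·s⁻²·K⁻¹.

E.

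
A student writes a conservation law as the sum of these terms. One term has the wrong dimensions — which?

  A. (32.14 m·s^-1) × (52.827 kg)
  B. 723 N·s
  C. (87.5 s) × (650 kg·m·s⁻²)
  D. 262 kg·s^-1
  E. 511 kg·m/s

D.

Expand each in SI base units:
  A. [m·s⁻¹] · [kg] = kg·m·s⁻¹
  B. N·s = kg·m·s⁻²·s = kg·m·s⁻¹
  C. [s] · [kg·m·s⁻²] = kg·m·s⁻¹
  D. kg·s⁻¹
  E. kg·m·s⁻¹
All reduce to kg·m·s⁻¹ except D., which is kg·s⁻¹.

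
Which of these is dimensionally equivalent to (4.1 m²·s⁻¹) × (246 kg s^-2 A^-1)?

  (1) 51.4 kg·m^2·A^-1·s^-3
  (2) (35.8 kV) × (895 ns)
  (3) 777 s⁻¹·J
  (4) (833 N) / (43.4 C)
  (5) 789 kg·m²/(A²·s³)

(1)

Reference: [m²·s⁻¹] · [kg·s⁻²·A⁻¹] = kg·m²·s⁻³·A⁻¹.
Each option:
  (1) kg·m²·s⁻³·A⁻¹  ← same
  (2) [kg·m²·s⁻³·A⁻¹] · [s] = kg·m²·s⁻²·A⁻¹
  (3) J·s⁻¹ = N·m·s⁻¹ = kg·m²·s⁻³
  (4) [kg·m·s⁻²] / [s·A] = kg·m·s⁻³·A⁻¹
  (5) kg·m²·s⁻³·A⁻²
Only (1) matches kg·m²·s⁻³·A⁻¹.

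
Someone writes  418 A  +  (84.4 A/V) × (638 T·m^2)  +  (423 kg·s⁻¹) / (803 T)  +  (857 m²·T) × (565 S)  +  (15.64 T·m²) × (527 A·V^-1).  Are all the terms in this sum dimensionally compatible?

No

Work out the base dimensions of each:
  418 A:  A
  (84.4 A/V) × (638 T·m^2):  [kg⁻¹·m⁻²·s³·A²] · [kg·m²·s⁻²·A⁻¹] = s·A
  (423 kg·s⁻¹) / (803 T):  [kg·s⁻¹] / [kg·s⁻²·A⁻¹] = s·A
  (857 m²·T) × (565 S):  [kg·m²·s⁻²·A⁻¹] · [kg⁻¹·m⁻²·s³·A²] = s·A
  (15.64 T·m²) × (527 A·V^-1):  [kg·m²·s⁻²·A⁻¹] · [kg⁻¹·m⁻²·s³·A²] = s·A
The terms do not share a single dimension (A vs s·A).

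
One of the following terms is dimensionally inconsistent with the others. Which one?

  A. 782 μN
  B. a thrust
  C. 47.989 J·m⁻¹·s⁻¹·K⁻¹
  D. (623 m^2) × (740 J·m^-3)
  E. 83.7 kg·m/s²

C.

Dimensions:
  A. N = kg·m·s⁻²
  B. [thrust] = kg·m·s⁻²
  C. J·s⁻¹·m⁻¹·K⁻¹ = N·m·s⁻¹·m⁻¹·K⁻¹ = kg·m·s⁻³·K⁻¹
  D. [m²] · [kg·m⁻¹·s⁻²] = kg·m·s⁻²
  E. kg·m·s⁻²
All reduce to kg·m·s⁻² except C., which is kg·m·s⁻³·K⁻¹.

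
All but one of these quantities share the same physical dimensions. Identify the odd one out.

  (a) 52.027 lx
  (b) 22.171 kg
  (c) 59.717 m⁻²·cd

Work out the base dimensions of each:
  (a) lx = lm·m⁻² = m⁻²·cd
  (b) kg
  (c) m⁻²·cd
All reduce to m⁻²·cd except (b), which is kg.

(b)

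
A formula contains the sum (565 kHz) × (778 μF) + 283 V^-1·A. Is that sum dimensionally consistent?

Yes

Dimensions:
  (565 kHz) × (778 μF):  [s⁻¹] · [kg⁻¹·m⁻²·s⁴·A²] = kg⁻¹·m⁻²·s³·A²
  283 V^-1·A:  A·V⁻¹ = A·(J·C⁻¹)⁻¹ = kg⁻¹·m⁻²·s³·A²
Both are kg⁻¹·m⁻²·s³·A², so they have the same dimensions and can be added.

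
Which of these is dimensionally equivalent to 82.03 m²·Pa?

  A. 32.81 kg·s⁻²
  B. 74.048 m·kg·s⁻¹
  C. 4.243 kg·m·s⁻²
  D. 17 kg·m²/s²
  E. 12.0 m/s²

Reference: Pa·m² = N·m⁻²·m² = kg·m·s⁻².
Each option:
  A. kg·s⁻²
  B. kg·m·s⁻¹
  C. kg·m·s⁻²  ← same
  D. kg·m²·s⁻²
  E. m·s⁻²
Only C. matches kg·m·s⁻².

C.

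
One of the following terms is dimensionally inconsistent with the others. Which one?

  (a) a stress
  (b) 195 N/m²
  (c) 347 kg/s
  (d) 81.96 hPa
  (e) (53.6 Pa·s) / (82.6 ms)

(c)

Work out the base dimensions of each:
  (a) [stress] = kg·m⁻¹·s⁻²
  (b) N·m⁻² = kg·m·s⁻²·m⁻² = kg·m⁻¹·s⁻²
  (c) kg·s⁻¹
  (d) Pa = N·m⁻² = kg·m⁻¹·s⁻²
  (e) [kg·m⁻¹·s⁻¹] / [s] = kg·m⁻¹·s⁻²
All reduce to kg·m⁻¹·s⁻² except (c), which is kg·s⁻¹.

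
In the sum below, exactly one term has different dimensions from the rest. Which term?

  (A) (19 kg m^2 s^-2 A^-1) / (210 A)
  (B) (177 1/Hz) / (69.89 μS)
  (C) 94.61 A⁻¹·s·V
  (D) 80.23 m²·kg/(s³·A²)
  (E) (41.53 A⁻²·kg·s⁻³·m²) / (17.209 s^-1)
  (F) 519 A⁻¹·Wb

Reduce each to base SI dimensions:
  (A) [kg·m²·s⁻²·A⁻¹] / [A] = kg·m²·s⁻²·A⁻²
  (B) [s] / [kg⁻¹·m⁻²·s³·A²] = kg·m²·s⁻²·A⁻²
  (C) V·s·A⁻¹ = J·C⁻¹·s·A⁻¹ = kg·m²·s⁻²·A⁻²
  (D) kg·m²·s⁻³·A⁻²
  (E) [kg·m²·s⁻³·A⁻²] / [s⁻¹] = kg·m²·s⁻²·A⁻²
  (F) Wb·A⁻¹ = V·s·A⁻¹ = kg·m²·s⁻²·A⁻²
All reduce to kg·m²·s⁻²·A⁻² except (D), which is kg·m²·s⁻³·A⁻².

(D)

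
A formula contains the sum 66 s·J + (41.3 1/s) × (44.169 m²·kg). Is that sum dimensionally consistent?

Work out the base dimensions of each:
  66 s·J:  J·s = N·m·s = kg·m²·s⁻¹
  (41.3 1/s) × (44.169 m²·kg):  [s⁻¹] · [kg·m²] = kg·m²·s⁻¹
Both are kg·m²·s⁻¹, so they have the same dimensions and can be added.

Yes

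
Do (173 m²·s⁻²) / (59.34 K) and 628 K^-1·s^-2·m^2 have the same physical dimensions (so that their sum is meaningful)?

Yes

Dimensions:
  (173 m²·s⁻²) / (59.34 K):  [m²·s⁻²] / [K] = m²·s⁻²·K⁻¹
  628 K^-1·s^-2·m^2:  m²·s⁻²·K⁻¹
Both are m²·s⁻²·K⁻¹, so they have the same dimensions and can be added.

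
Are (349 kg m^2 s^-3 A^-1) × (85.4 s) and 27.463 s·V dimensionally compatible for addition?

Dimensions:
  (349 kg m^2 s^-3 A^-1) × (85.4 s):  [kg·m²·s⁻³·A⁻¹] · [s] = kg·m²·s⁻²·A⁻¹
  27.463 s·V:  V·s = J·C⁻¹·s = kg·m²·s⁻²·A⁻¹
Both are kg·m²·s⁻²·A⁻¹, so they have the same dimensions and can be added.

Yes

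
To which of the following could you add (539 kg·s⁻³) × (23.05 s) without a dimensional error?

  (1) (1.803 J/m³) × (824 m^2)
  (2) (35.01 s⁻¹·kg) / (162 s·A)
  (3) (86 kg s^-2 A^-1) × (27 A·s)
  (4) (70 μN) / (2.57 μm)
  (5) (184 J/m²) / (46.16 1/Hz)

(4)

Reference: [kg·s⁻³] · [s] = kg·s⁻².
Each option:
  (1) [kg·m⁻¹·s⁻²] · [m²] = kg·m·s⁻²
  (2) [kg·s⁻¹] / [s·A] = kg·s⁻²·A⁻¹
  (3) [kg·s⁻²·A⁻¹] · [s·A] = kg·s⁻¹
  (4) [kg·m·s⁻²] / [m] = kg·s⁻²  ← same
  (5) [kg·s⁻²] / [s] = kg·s⁻³
Only (4) matches kg·s⁻².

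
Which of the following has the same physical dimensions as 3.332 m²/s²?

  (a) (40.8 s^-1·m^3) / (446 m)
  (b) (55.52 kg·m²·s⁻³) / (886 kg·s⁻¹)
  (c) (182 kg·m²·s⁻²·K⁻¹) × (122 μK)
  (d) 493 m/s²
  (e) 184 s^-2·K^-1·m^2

(b)

Reference: m²·s⁻².
Each option:
  (a) [m³·s⁻¹] / [m] = m²·s⁻¹
  (b) [kg·m²·s⁻³] / [kg·s⁻¹] = m²·s⁻²  ← same
  (c) [kg·m²·s⁻²·K⁻¹] · [K] = kg·m²·s⁻²
  (d) m·s⁻²
  (e) m²·s⁻²·K⁻¹
Only (b) matches m²·s⁻².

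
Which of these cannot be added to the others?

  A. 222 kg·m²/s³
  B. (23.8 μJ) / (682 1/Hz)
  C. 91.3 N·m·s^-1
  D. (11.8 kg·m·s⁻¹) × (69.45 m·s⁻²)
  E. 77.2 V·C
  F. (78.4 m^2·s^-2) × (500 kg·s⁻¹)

Expand each in SI base units:
  A. kg·m²·s⁻³
  B. [kg·m²·s⁻²] / [s] = kg·m²·s⁻³
  C. N·m·s⁻¹ = kg·m·s⁻²·m·s⁻¹ = kg·m²·s⁻³
  D. [kg·m·s⁻¹] · [m·s⁻²] = kg·m²·s⁻³
  E. C·V = s·A·J·C⁻¹ = kg·m²·s⁻²
  F. [m²·s⁻²] · [kg·s⁻¹] = kg·m²·s⁻³
All reduce to kg·m²·s⁻³ except E., which is kg·m²·s⁻².

E.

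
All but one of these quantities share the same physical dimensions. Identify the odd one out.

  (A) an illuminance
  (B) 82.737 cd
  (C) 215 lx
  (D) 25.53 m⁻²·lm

Work out the base dimensions of each:
  (A) [illuminance] = m⁻²·cd
  (B) cd
  (C) lx = lm·m⁻² = m⁻²·cd
  (D) lm·m⁻² = cd·m⁻² = m⁻²·cd
All reduce to m⁻²·cd except (B), which is cd.

(B)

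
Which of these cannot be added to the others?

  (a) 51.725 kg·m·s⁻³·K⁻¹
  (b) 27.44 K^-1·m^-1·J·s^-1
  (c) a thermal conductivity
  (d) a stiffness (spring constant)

(d)

In SI base units:
  (a) kg·m·s⁻³·K⁻¹
  (b) J·s⁻¹·m⁻¹·K⁻¹ = N·m·s⁻¹·m⁻¹·K⁻¹ = kg·m·s⁻³·K⁻¹
  (c) [thermal conductivity] = kg·m·s⁻³·K⁻¹
  (d) [stiffness (spring constant)] = kg·s⁻²
All reduce to kg·m·s⁻³·K⁻¹ except (d), which is kg·s⁻².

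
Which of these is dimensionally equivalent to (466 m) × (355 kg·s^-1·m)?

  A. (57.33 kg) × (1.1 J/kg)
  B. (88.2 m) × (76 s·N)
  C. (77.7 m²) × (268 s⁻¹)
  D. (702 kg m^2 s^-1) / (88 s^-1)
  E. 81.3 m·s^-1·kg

Reference: [m] · [kg·m·s⁻¹] = kg·m²·s⁻¹.
Each option:
  A. [kg] · [m²·s⁻²] = kg·m²·s⁻²
  B. [m] · [kg·m·s⁻¹] = kg·m²·s⁻¹  ← same
  C. [m²] · [s⁻¹] = m²·s⁻¹
  D. [kg·m²·s⁻¹] / [s⁻¹] = kg·m²
  E. kg·m·s⁻¹
Only B. matches kg·m²·s⁻¹.

B.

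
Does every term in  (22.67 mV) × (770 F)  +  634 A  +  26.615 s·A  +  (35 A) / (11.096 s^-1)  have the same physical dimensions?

No

Work out the base dimensions of each:
  (22.67 mV) × (770 F):  [kg·m²·s⁻³·A⁻¹] · [kg⁻¹·m⁻²·s⁴·A²] = s·A
  634 A:  A
  26.615 s·A:  A·s = s·A
  (35 A) / (11.096 s^-1):  [A] / [s⁻¹] = s·A
The terms do not share a single dimension (A vs s·A).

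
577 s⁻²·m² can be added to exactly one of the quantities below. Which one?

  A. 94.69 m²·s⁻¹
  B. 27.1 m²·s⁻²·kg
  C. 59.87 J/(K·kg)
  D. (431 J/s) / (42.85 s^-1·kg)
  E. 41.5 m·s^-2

Reference: m²·s⁻².
Each option:
  A. m²·s⁻¹
  B. kg·m²·s⁻²
  C. J·kg⁻¹·K⁻¹ = N·m·kg⁻¹·K⁻¹ = m²·s⁻²·K⁻¹
  D. [kg·m²·s⁻³] / [kg·s⁻¹] = m²·s⁻²  ← same
  E. m·s⁻²
Only D. matches m²·s⁻².

D.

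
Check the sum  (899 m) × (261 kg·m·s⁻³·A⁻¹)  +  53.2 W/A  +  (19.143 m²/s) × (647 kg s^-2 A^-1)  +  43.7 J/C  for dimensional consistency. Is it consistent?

Yes

Expand each in SI base units:
  (899 m) × (261 kg·m·s⁻³·A⁻¹):  [m] · [kg·m·s⁻³·A⁻¹] = kg·m²·s⁻³·A⁻¹
  53.2 W/A:  W·A⁻¹ = J·s⁻¹·A⁻¹ = kg·m²·s⁻³·A⁻¹
  (19.143 m²/s) × (647 kg s^-2 A^-1):  [m²·s⁻¹] · [kg·s⁻²·A⁻¹] = kg·m²·s⁻³·A⁻¹
  43.7 J/C:  J·C⁻¹ = N·m·(s·A)⁻¹ = kg·m²·s⁻³·A⁻¹
Every term reduces to kg·m²·s⁻³·A⁻¹.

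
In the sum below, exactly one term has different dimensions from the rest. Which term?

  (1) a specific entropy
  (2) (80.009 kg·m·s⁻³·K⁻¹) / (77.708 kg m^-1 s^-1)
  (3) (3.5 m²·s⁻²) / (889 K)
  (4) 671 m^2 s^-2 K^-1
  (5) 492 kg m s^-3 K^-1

Expand each in SI base units:
  (1) [specific entropy] = m²·s⁻²·K⁻¹
  (2) [kg·m·s⁻³·K⁻¹] / [kg·m⁻¹·s⁻¹] = m²·s⁻²·K⁻¹
  (3) [m²·s⁻²] / [K] = m²·s⁻²·K⁻¹
  (4) m²·s⁻²·K⁻¹
  (5) kg·m·s⁻³·K⁻¹
All reduce to m²·s⁻²·K⁻¹ except (5), which is kg·m·s⁻³·K⁻¹.

(5)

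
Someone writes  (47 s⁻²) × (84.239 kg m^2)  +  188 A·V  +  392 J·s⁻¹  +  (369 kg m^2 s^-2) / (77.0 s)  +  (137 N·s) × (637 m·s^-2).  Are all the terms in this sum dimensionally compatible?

In SI base units:
  (47 s⁻²) × (84.239 kg m^2):  [s⁻²] · [kg·m²] = kg·m²·s⁻²
  188 A·V:  V·A = J·C⁻¹·A = kg·m²·s⁻³
  392 J·s⁻¹:  J·s⁻¹ = N·m·s⁻¹ = kg·m²·s⁻³
  (369 kg m^2 s^-2) / (77.0 s):  [kg·m²·s⁻²] / [s] = kg·m²·s⁻³
  (137 N·s) × (637 m·s^-2):  [kg·m·s⁻¹] · [m·s⁻²] = kg·m²·s⁻³
The terms do not share a single dimension (kg·m²·s⁻² vs kg·m²·s⁻³).

No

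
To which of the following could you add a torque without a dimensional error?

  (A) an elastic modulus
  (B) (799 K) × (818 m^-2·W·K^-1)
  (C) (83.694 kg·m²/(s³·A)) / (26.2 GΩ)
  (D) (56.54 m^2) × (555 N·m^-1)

(D)

Reference: [torque] = kg·m²·s⁻².
Each option:
  (A) [elastic modulus] = kg·m⁻¹·s⁻²
  (B) [K] · [kg·s⁻³·K⁻¹] = kg·s⁻³
  (C) [kg·m²·s⁻³·A⁻¹] / [kg·m²·s⁻³·A⁻²] = A
  (D) [m²] · [kg·s⁻²] = kg·m²·s⁻²  ← same
Only (D) matches kg·m²·s⁻².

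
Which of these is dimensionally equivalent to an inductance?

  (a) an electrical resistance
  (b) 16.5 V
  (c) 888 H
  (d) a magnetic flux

Reference: [inductance] = kg·m²·s⁻²·A⁻².
Each option:
  (a) [electrical resistance] = kg·m²·s⁻³·A⁻²
  (b) V = J·C⁻¹ = kg·m²·s⁻³·A⁻¹
  (c) H = V·s·A⁻¹ = kg·m²·s⁻²·A⁻²  ← same
  (d) [magnetic flux] = kg·m²·s⁻²·A⁻¹
Only (c) matches kg·m²·s⁻²·A⁻².

(c)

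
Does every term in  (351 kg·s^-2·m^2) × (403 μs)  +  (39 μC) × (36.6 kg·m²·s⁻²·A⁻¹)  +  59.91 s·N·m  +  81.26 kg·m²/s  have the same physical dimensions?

Yes

Reduce each to base SI dimensions:
  (351 kg·s^-2·m^2) × (403 μs):  [kg·m²·s⁻²] · [s] = kg·m²·s⁻¹
  (39 μC) × (36.6 kg·m²·s⁻²·A⁻¹):  [s·A] · [kg·m²·s⁻²·A⁻¹] = kg·m²·s⁻¹
  59.91 s·N·m:  N·m·s = kg·m·s⁻²·m·s = kg·m²·s⁻¹
  81.26 kg·m²/s:  kg·m²·s⁻¹
Every term reduces to kg·m²·s⁻¹.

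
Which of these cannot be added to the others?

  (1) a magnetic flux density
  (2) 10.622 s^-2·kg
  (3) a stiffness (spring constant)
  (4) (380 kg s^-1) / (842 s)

Expand each in SI base units:
  (1) [magnetic flux density] = kg·s⁻²·A⁻¹
  (2) kg·s⁻²
  (3) [stiffness (spring constant)] = kg·s⁻²
  (4) [kg·s⁻¹] / [s] = kg·s⁻²
All reduce to kg·s⁻² except (1), which is kg·s⁻²·A⁻¹.

(1)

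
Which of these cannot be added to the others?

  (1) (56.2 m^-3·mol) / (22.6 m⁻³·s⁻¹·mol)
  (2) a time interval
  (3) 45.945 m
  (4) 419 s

Dimensions:
  (1) [m⁻³·mol] / [m⁻³·s⁻¹·mol] = s
  (2) [time interval] = s
  (3) m
  (4) s
All reduce to s except (3), which is m.

(3)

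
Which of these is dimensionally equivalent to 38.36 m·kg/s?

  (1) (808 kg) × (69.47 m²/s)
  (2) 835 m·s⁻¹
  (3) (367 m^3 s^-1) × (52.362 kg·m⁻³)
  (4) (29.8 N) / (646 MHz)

(4)

Reference: kg·m·s⁻¹.
Each option:
  (1) [kg] · [m²·s⁻¹] = kg·m²·s⁻¹
  (2) m·s⁻¹
  (3) [m³·s⁻¹] · [kg·m⁻³] = kg·s⁻¹
  (4) [kg·m·s⁻²] / [s⁻¹] = kg·m·s⁻¹  ← same
Only (4) matches kg·m·s⁻¹.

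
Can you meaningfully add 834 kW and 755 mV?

No

Work out the base dimensions of each:
  834 kW:  W = J·s⁻¹ = kg·m²·s⁻³
  755 mV:  V = J·C⁻¹ = kg·m²·s⁻³·A⁻¹
kg·m²·s⁻³ ≠ kg·m²·s⁻³·A⁻¹, so they cannot be added.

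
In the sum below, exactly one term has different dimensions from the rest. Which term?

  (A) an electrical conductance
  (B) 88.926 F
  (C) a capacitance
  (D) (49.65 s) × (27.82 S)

Expand each in SI base units:
  (A) [electrical conductance] = kg⁻¹·m⁻²·s³·A²
  (B) F = C·V⁻¹ = kg⁻¹·m⁻²·s⁴·A²
  (C) [capacitance] = kg⁻¹·m⁻²·s⁴·A²
  (D) [s] · [kg⁻¹·m⁻²·s³·A²] = kg⁻¹·m⁻²·s⁴·A²
All reduce to kg⁻¹·m⁻²·s⁴·A² except (A), which is kg⁻¹·m⁻²·s³·A².

(A)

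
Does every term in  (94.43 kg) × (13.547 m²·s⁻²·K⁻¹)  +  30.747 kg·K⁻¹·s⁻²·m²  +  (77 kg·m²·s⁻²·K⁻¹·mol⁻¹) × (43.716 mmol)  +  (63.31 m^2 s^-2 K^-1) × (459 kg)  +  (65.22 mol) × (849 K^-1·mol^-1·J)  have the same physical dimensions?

Work out the base dimensions of each:
  (94.43 kg) × (13.547 m²·s⁻²·K⁻¹):  [kg] · [m²·s⁻²·K⁻¹] = kg·m²·s⁻²·K⁻¹
  30.747 kg·K⁻¹·s⁻²·m²:  kg·m²·s⁻²·K⁻¹
  (77 kg·m²·s⁻²·K⁻¹·mol⁻¹) × (43.716 mmol):  [kg·m²·s⁻²·K⁻¹·mol⁻¹] · [mol] = kg·m²·s⁻²·K⁻¹
  (63.31 m^2 s^-2 K^-1) × (459 kg):  [m²·s⁻²·K⁻¹] · [kg] = kg·m²·s⁻²·K⁻¹
  (65.22 mol) × (849 K^-1·mol^-1·J):  [mol] · [kg·m²·s⁻²·K⁻¹·mol⁻¹] = kg·m²·s⁻²·K⁻¹
Every term reduces to kg·m²·s⁻²·K⁻¹.

Yes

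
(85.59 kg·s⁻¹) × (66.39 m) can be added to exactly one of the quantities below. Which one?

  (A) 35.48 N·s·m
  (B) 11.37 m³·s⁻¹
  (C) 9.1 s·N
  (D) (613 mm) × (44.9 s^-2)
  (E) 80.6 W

(C)

Reference: [kg·s⁻¹] · [m] = kg·m·s⁻¹.
Each option:
  (A) N·m·s = kg·m·s⁻²·m·s = kg·m²·s⁻¹
  (B) m³·s⁻¹
  (C) N·s = kg·m·s⁻²·s = kg·m·s⁻¹  ← same
  (D) [m] · [s⁻²] = m·s⁻²
  (E) W = J·s⁻¹ = kg·m²·s⁻³
Only (C) matches kg·m·s⁻¹.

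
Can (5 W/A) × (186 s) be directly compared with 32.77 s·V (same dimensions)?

Yes

Expand each in SI base units:
  (5 W/A) × (186 s):  [kg·m²·s⁻³·A⁻¹] · [s] = kg·m²·s⁻²·A⁻¹
  32.77 s·V:  V·s = J·C⁻¹·s = kg·m²·s⁻²·A⁻¹
Both are kg·m²·s⁻²·A⁻¹, so they have the same dimensions and can be added.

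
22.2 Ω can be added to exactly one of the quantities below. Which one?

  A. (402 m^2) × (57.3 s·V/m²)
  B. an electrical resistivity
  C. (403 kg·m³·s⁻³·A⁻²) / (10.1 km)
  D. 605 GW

Reference: Ω = V·A⁻¹ = kg·m²·s⁻³·A⁻².
Each option:
  A. [m²] · [kg·s⁻²·A⁻¹] = kg·m²·s⁻²·A⁻¹
  B. [electrical resistivity] = kg·m³·s⁻³·A⁻²
  C. [kg·m³·s⁻³·A⁻²] / [m] = kg·m²·s⁻³·A⁻²  ← same
  D. W = J·s⁻¹ = kg·m²·s⁻³
Only C. matches kg·m²·s⁻³·A⁻².

C.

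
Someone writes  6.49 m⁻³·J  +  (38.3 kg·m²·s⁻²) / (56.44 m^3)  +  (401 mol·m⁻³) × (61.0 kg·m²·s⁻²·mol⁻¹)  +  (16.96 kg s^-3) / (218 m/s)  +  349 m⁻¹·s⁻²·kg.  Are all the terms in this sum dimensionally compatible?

Work out the base dimensions of each:
  6.49 m⁻³·J:  J·m⁻³ = N·m·m⁻³ = kg·m⁻¹·s⁻²
  (38.3 kg·m²·s⁻²) / (56.44 m^3):  [kg·m²·s⁻²] / [m³] = kg·m⁻¹·s⁻²
  (401 mol·m⁻³) × (61.0 kg·m²·s⁻²·mol⁻¹):  [m⁻³·mol] · [kg·m²·s⁻²·mol⁻¹] = kg·m⁻¹·s⁻²
  (16.96 kg s^-3) / (218 m/s):  [kg·s⁻³] / [m·s⁻¹] = kg·m⁻¹·s⁻²
  349 m⁻¹·s⁻²·kg:  kg·m⁻¹·s⁻²
Every term reduces to kg·m⁻¹·s⁻².

Yes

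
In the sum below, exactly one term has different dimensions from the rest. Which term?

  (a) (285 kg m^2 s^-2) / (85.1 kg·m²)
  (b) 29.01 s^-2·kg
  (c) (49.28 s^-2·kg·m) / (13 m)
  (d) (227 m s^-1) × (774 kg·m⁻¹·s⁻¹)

In SI base units:
  (a) [kg·m²·s⁻²] / [kg·m²] = s⁻²
  (b) kg·s⁻²
  (c) [kg·m·s⁻²] / [m] = kg·s⁻²
  (d) [m·s⁻¹] · [kg·m⁻¹·s⁻¹] = kg·s⁻²
All reduce to kg·s⁻² except (a), which is s⁻².

(a)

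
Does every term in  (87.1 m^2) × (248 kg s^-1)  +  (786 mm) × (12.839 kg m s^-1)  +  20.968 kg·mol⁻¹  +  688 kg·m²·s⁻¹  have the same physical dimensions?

Dimensions:
  (87.1 m^2) × (248 kg s^-1):  [m²] · [kg·s⁻¹] = kg·m²·s⁻¹
  (786 mm) × (12.839 kg m s^-1):  [m] · [kg·m·s⁻¹] = kg·m²·s⁻¹
  20.968 kg·mol⁻¹:  kg·mol⁻¹
  688 kg·m²·s⁻¹:  kg·m²·s⁻¹
The terms do not share a single dimension (kg·mol⁻¹ vs kg·m²·s⁻¹).

No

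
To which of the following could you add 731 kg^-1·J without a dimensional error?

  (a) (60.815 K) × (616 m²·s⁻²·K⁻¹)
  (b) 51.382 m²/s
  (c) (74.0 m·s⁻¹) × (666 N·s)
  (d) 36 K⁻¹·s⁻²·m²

Reference: J·kg⁻¹ = N·m·kg⁻¹ = m²·s⁻².
Each option:
  (a) [K] · [m²·s⁻²·K⁻¹] = m²·s⁻²  ← same
  (b) m²·s⁻¹
  (c) [m·s⁻¹] · [kg·m·s⁻¹] = kg·m²·s⁻²
  (d) m²·s⁻²·K⁻¹
Only (a) matches m²·s⁻².

(a)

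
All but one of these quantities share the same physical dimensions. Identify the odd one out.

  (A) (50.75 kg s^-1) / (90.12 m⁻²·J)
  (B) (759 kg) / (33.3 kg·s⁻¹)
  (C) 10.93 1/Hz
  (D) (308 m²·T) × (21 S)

(D)

Expand each in SI base units:
  (A) [kg·s⁻¹] / [kg·s⁻²] = s
  (B) [kg] / [kg·s⁻¹] = s
  (C) Hz⁻¹ = (s⁻¹)⁻¹ = s
  (D) [kg·m²·s⁻²·A⁻¹] · [kg⁻¹·m⁻²·s³·A²] = s·A
All reduce to s except (D), which is s·A.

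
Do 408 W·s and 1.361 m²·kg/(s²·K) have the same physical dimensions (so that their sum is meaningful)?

Reduce each to base SI dimensions:
  408 W·s:  W·s = J·s⁻¹·s = kg·m²·s⁻²
  1.361 m²·kg/(s²·K):  kg·m²·s⁻²·K⁻¹
kg·m²·s⁻² ≠ kg·m²·s⁻²·K⁻¹, so they cannot be added.

No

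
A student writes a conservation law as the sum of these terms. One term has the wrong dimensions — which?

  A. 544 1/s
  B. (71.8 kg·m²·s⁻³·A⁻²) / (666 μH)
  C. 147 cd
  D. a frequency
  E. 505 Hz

C.

Reduce each to base SI dimensions:
  A. s⁻¹
  B. [kg·m²·s⁻³·A⁻²] / [kg·m²·s⁻²·A⁻²] = s⁻¹
  C. cd
  D. [frequency] = s⁻¹
  E. Hz = s⁻¹
All reduce to s⁻¹ except C., which is cd.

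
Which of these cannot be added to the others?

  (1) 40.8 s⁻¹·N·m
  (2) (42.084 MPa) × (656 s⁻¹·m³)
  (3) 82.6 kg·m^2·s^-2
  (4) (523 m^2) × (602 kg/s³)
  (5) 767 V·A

Dimensions:
  (1) N·m·s⁻¹ = kg·m·s⁻²·m·s⁻¹ = kg·m²·s⁻³
  (2) [kg·m⁻¹·s⁻²] · [m³·s⁻¹] = kg·m²·s⁻³
  (3) kg·m²·s⁻²
  (4) [m²] · [kg·s⁻³] = kg·m²·s⁻³
  (5) V·A = J·C⁻¹·A = kg·m²·s⁻³
All reduce to kg·m²·s⁻³ except (3), which is kg·m²·s⁻².

(3)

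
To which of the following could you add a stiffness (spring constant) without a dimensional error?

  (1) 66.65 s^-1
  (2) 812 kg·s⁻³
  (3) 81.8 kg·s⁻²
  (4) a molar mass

Reference: [stiffness (spring constant)] = kg·s⁻².
Each option:
  (1) s⁻¹
  (2) kg·s⁻³
  (3) kg·s⁻²  ← same
  (4) [molar mass] = kg·mol⁻¹
Only (3) matches kg·s⁻².

(3)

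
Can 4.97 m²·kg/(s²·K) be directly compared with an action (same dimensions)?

Work out the base dimensions of each:
  4.97 m²·kg/(s²·K):  kg·m²·s⁻²·K⁻¹
  an action:  [action] = kg·m²·s⁻¹
kg·m²·s⁻²·K⁻¹ ≠ kg·m²·s⁻¹, so they cannot be added.

No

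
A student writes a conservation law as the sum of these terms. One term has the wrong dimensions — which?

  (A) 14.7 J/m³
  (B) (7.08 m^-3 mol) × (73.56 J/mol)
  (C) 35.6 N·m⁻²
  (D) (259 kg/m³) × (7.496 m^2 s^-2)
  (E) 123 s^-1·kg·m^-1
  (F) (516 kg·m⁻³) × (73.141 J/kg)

Expand each in SI base units:
  (A) J·m⁻³ = N·m·m⁻³ = kg·m⁻¹·s⁻²
  (B) [m⁻³·mol] · [kg·m²·s⁻²·mol⁻¹] = kg·m⁻¹·s⁻²
  (C) N·m⁻² = kg·m·s⁻²·m⁻² = kg·m⁻¹·s⁻²
  (D) [kg·m⁻³] · [m²·s⁻²] = kg·m⁻¹·s⁻²
  (E) kg·m⁻¹·s⁻¹
  (F) [kg·m⁻³] · [m²·s⁻²] = kg·m⁻¹·s⁻²
All reduce to kg·m⁻¹·s⁻² except (E), which is kg·m⁻¹·s⁻¹.

(E)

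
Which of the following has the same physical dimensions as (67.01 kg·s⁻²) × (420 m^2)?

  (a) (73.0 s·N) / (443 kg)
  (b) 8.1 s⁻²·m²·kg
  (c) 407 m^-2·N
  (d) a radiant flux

(b)

Reference: [kg·s⁻²] · [m²] = kg·m²·s⁻².
Each option:
  (a) [kg·m·s⁻¹] / [kg] = m·s⁻¹
  (b) kg·m²·s⁻²  ← same
  (c) N·m⁻² = kg·m·s⁻²·m⁻² = kg·m⁻¹·s⁻²
  (d) [radiant flux] = kg·m²·s⁻³
Only (b) matches kg·m²·s⁻².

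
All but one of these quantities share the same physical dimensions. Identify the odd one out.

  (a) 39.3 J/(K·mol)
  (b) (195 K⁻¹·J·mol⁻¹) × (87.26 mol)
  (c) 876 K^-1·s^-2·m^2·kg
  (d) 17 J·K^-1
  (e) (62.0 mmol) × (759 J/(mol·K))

Dimensions:
  (a) J·mol⁻¹·K⁻¹ = N·m·mol⁻¹·K⁻¹ = kg·m²·s⁻²·K⁻¹·mol⁻¹
  (b) [kg·m²·s⁻²·K⁻¹·mol⁻¹] · [mol] = kg·m²·s⁻²·K⁻¹
  (c) kg·m²·s⁻²·K⁻¹
  (d) J·K⁻¹ = N·m·K⁻¹ = kg·m²·s⁻²·K⁻¹
  (e) [mol] · [kg·m²·s⁻²·K⁻¹·mol⁻¹] = kg·m²·s⁻²·K⁻¹
All reduce to kg·m²·s⁻²·K⁻¹ except (a), which is kg·m²·s⁻²·K⁻¹·mol⁻¹.

(a)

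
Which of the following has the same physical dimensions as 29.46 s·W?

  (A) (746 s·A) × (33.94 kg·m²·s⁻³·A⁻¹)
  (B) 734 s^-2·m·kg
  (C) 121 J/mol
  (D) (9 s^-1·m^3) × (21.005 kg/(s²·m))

(A)

Reference: W·s = J·s⁻¹·s = kg·m²·s⁻².
Each option:
  (A) [s·A] · [kg·m²·s⁻³·A⁻¹] = kg·m²·s⁻²  ← same
  (B) kg·m·s⁻²
  (C) J·mol⁻¹ = N·m·mol⁻¹ = kg·m²·s⁻²·mol⁻¹
  (D) [m³·s⁻¹] · [kg·m⁻¹·s⁻²] = kg·m²·s⁻³
Only (A) matches kg·m²·s⁻².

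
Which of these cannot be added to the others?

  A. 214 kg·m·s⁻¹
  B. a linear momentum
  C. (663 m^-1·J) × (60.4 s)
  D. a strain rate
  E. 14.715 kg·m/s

In SI base units:
  A. kg·m·s⁻¹
  B. [linear momentum] = kg·m·s⁻¹
  C. [kg·m·s⁻²] · [s] = kg·m·s⁻¹
  D. [strain rate] = s⁻¹
  E. kg·m·s⁻¹
All reduce to kg·m·s⁻¹ except D., which is s⁻¹.

D.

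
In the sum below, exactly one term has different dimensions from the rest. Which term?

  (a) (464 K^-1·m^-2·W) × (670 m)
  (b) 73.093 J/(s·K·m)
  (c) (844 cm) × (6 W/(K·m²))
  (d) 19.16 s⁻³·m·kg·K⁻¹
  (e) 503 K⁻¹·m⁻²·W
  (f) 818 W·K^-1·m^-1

In SI base units:
  (a) [kg·s⁻³·K⁻¹] · [m] = kg·m·s⁻³·K⁻¹
  (b) J·s⁻¹·m⁻¹·K⁻¹ = N·m·s⁻¹·m⁻¹·K⁻¹ = kg·m·s⁻³·K⁻¹
  (c) [m] · [kg·s⁻³·K⁻¹] = kg·m·s⁻³·K⁻¹
  (d) kg·m·s⁻³·K⁻¹
  (e) W·m⁻²·K⁻¹ = J·s⁻¹·m⁻²·K⁻¹ = kg·s⁻³·K⁻¹
  (f) W·m⁻¹·K⁻¹ = J·s⁻¹·m⁻¹·K⁻¹ = kg·m·s⁻³·K⁻¹
All reduce to kg·m·s⁻³·K⁻¹ except (e), which is kg·s⁻³·K⁻¹.

(e)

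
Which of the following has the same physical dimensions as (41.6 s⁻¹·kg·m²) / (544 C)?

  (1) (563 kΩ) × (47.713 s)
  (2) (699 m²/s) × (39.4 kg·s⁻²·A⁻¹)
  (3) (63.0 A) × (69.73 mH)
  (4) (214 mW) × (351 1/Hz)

(3)

Reference: [kg·m²·s⁻¹] / [s·A] = kg·m²·s⁻²·A⁻¹.
Each option:
  (1) [kg·m²·s⁻³·A⁻²] · [s] = kg·m²·s⁻²·A⁻²
  (2) [m²·s⁻¹] · [kg·s⁻²·A⁻¹] = kg·m²·s⁻³·A⁻¹
  (3) [A] · [kg·m²·s⁻²·A⁻²] = kg·m²·s⁻²·A⁻¹  ← same
  (4) [kg·m²·s⁻³] · [s] = kg·m²·s⁻²
Only (3) matches kg·m²·s⁻²·A⁻¹.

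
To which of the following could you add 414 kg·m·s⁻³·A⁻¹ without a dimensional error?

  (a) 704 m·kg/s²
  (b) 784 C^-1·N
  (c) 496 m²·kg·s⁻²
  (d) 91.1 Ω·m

(b)

Reference: kg·m·s⁻³·A⁻¹.
Each option:
  (a) kg·m·s⁻²
  (b) N·C⁻¹ = kg·m·s⁻²·(s·A)⁻¹ = kg·m·s⁻³·A⁻¹  ← same
  (c) kg·m²·s⁻²
  (d) Ω·m = V·A⁻¹·m = kg·m³·s⁻³·A⁻²
Only (b) matches kg·m·s⁻³·A⁻¹.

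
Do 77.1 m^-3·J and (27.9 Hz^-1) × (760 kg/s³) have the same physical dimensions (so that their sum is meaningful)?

Expand each in SI base units:
  77.1 m^-3·J:  J·m⁻³ = N·m·m⁻³ = kg·m⁻¹·s⁻²
  (27.9 Hz^-1) × (760 kg/s³):  [s] · [kg·s⁻³] = kg·s⁻²
kg·m⁻¹·s⁻² ≠ kg·s⁻², so they cannot be added.

No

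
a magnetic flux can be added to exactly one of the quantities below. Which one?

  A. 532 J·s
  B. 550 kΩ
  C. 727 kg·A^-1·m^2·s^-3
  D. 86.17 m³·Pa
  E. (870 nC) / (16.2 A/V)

E.

Reference: [magnetic flux] = kg·m²·s⁻²·A⁻¹.
Each option:
  A. J·s = N·m·s = kg·m²·s⁻¹
  B. Ω = V·A⁻¹ = kg·m²·s⁻³·A⁻²
  C. kg·m²·s⁻³·A⁻¹
  D. Pa·m³ = N·m⁻²·m³ = kg·m²·s⁻²
  E. [s·A] / [kg⁻¹·m⁻²·s³·A²] = kg·m²·s⁻²·A⁻¹  ← same
Only E. matches kg·m²·s⁻²·A⁻¹.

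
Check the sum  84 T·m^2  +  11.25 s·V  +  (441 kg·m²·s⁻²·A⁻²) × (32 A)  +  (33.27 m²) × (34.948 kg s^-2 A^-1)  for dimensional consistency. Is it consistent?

Expand each in SI base units:
  84 T·m^2:  T·m² = Wb·m⁻²·m² = kg·m²·s⁻²·A⁻¹
  11.25 s·V:  V·s = J·C⁻¹·s = kg·m²·s⁻²·A⁻¹
  (441 kg·m²·s⁻²·A⁻²) × (32 A):  [kg·m²·s⁻²·A⁻²] · [A] = kg·m²·s⁻²·A⁻¹
  (33.27 m²) × (34.948 kg s^-2 A^-1):  [m²] · [kg·s⁻²·A⁻¹] = kg·m²·s⁻²·A⁻¹
Every term reduces to kg·m²·s⁻²·A⁻¹.

Yes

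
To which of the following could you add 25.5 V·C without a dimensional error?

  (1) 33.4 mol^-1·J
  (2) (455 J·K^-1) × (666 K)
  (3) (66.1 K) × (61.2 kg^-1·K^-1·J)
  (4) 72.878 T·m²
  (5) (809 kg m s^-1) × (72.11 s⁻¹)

(2)

Reference: C·V = s·A·J·C⁻¹ = kg·m²·s⁻².
Each option:
  (1) J·mol⁻¹ = N·m·mol⁻¹ = kg·m²·s⁻²·mol⁻¹
  (2) [kg·m²·s⁻²·K⁻¹] · [K] = kg·m²·s⁻²  ← same
  (3) [K] · [m²·s⁻²·K⁻¹] = m²·s⁻²
  (4) T·m² = Wb·m⁻²·m² = kg·m²·s⁻²·A⁻¹
  (5) [kg·m·s⁻¹] · [s⁻¹] = kg·m·s⁻²
Only (2) matches kg·m²·s⁻².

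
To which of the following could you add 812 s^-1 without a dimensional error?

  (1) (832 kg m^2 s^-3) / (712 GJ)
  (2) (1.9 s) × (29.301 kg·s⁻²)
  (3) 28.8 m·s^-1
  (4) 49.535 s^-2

Reference: s⁻¹.
Each option:
  (1) [kg·m²·s⁻³] / [kg·m²·s⁻²] = s⁻¹  ← same
  (2) [s] · [kg·s⁻²] = kg·s⁻¹
  (3) m·s⁻¹
  (4) s⁻²
Only (1) matches s⁻¹.

(1)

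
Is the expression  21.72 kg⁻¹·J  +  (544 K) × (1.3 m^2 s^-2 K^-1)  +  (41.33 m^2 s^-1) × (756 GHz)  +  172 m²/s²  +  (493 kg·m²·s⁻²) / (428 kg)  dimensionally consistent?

Dimensions:
  21.72 kg⁻¹·J:  J·kg⁻¹ = N·m·kg⁻¹ = m²·s⁻²
  (544 K) × (1.3 m^2 s^-2 K^-1):  [K] · [m²·s⁻²·K⁻¹] = m²·s⁻²
  (41.33 m^2 s^-1) × (756 GHz):  [m²·s⁻¹] · [s⁻¹] = m²·s⁻²
  172 m²/s²:  m²·s⁻²
  (493 kg·m²·s⁻²) / (428 kg):  [kg·m²·s⁻²] / [kg] = m²·s⁻²
Every term reduces to m²·s⁻².

Yes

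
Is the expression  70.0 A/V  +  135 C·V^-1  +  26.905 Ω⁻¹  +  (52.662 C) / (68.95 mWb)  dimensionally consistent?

Reduce each to base SI dimensions:
  70.0 A/V:  A·V⁻¹ = A·(J·C⁻¹)⁻¹ = kg⁻¹·m⁻²·s³·A²
  135 C·V^-1:  C·V⁻¹ = s·A·(J·C⁻¹)⁻¹ = kg⁻¹·m⁻²·s⁴·A²
  26.905 Ω⁻¹:  Ω⁻¹ = (V·A⁻¹)⁻¹ = kg⁻¹·m⁻²·s³·A²
  (52.662 C) / (68.95 mWb):  [s·A] / [kg·m²·s⁻²·A⁻¹] = kg⁻¹·m⁻²·s³·A²
The terms do not share a single dimension (kg⁻¹·m⁻²·s³·A² vs kg⁻¹·m⁻²·s⁴·A²).

No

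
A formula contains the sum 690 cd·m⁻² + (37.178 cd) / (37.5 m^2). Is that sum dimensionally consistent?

Yes

In SI base units:
  690 cd·m⁻²:  cd·m⁻² = m⁻²·cd
  (37.178 cd) / (37.5 m^2):  [cd] / [m²] = m⁻²·cd
Both are m⁻²·cd, so they have the same dimensions and can be added.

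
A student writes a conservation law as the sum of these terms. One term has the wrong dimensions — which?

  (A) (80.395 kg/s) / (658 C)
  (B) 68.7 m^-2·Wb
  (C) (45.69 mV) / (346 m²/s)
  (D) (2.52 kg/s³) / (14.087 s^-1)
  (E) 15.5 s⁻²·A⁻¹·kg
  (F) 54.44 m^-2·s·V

Work out the base dimensions of each:
  (A) [kg·s⁻¹] / [s·A] = kg·s⁻²·A⁻¹
  (B) Wb·m⁻² = V·s·m⁻² = kg·s⁻²·A⁻¹
  (C) [kg·m²·s⁻³·A⁻¹] / [m²·s⁻¹] = kg·s⁻²·A⁻¹
  (D) [kg·s⁻³] / [s⁻¹] = kg·s⁻²
  (E) kg·s⁻²·A⁻¹
  (F) V·s·m⁻² = J·C⁻¹·s·m⁻² = kg·s⁻²·A⁻¹
All reduce to kg·s⁻²·A⁻¹ except (D), which is kg·s⁻².

(D)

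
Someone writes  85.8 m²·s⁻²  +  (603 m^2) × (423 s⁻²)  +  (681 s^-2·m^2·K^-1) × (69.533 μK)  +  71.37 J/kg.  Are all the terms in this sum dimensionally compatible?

Yes

Dimensions:
  85.8 m²·s⁻²:  m²·s⁻²
  (603 m^2) × (423 s⁻²):  [m²] · [s⁻²] = m²·s⁻²
  (681 s^-2·m^2·K^-1) × (69.533 μK):  [m²·s⁻²·K⁻¹] · [K] = m²·s⁻²
  71.37 J/kg:  J·kg⁻¹ = N·m·kg⁻¹ = m²·s⁻²
Every term reduces to m²·s⁻².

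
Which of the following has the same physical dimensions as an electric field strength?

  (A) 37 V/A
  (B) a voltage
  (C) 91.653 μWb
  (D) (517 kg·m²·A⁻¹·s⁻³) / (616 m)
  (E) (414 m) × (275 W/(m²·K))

Reference: [electric field strength] = kg·m·s⁻³·A⁻¹.
Each option:
  (A) V·A⁻¹ = J·C⁻¹·A⁻¹ = kg·m²·s⁻³·A⁻²
  (B) [voltage] = kg·m²·s⁻³·A⁻¹
  (C) Wb = V·s = kg·m²·s⁻²·A⁻¹
  (D) [kg·m²·s⁻³·A⁻¹] / [m] = kg·m·s⁻³·A⁻¹  ← same
  (E) [m] · [kg·s⁻³·K⁻¹] = kg·m·s⁻³·K⁻¹
Only (D) matches kg·m·s⁻³·A⁻¹.

(D)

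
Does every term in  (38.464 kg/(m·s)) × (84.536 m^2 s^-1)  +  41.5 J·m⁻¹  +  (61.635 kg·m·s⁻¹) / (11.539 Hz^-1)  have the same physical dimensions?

In SI base units:
  (38.464 kg/(m·s)) × (84.536 m^2 s^-1):  [kg·m⁻¹·s⁻¹] · [m²·s⁻¹] = kg·m·s⁻²
  41.5 J·m⁻¹:  J·m⁻¹ = N·m·m⁻¹ = kg·m·s⁻²
  (61.635 kg·m·s⁻¹) / (11.539 Hz^-1):  [kg·m·s⁻¹] / [s] = kg·m·s⁻²
Every term reduces to kg·m·s⁻².

Yes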